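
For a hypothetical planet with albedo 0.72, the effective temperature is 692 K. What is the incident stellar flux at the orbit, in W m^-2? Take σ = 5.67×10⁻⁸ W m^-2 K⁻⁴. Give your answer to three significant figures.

1.86×10^5 W m^-2

Invert the energy balance for S: S = 4σT⁴/(1−α).
σT⁴ = 5.67×10⁻⁸·(692)⁴ = 13000 W m^-2.
S = 4·13000/0.28 = 1.857×10^5 W m^-2.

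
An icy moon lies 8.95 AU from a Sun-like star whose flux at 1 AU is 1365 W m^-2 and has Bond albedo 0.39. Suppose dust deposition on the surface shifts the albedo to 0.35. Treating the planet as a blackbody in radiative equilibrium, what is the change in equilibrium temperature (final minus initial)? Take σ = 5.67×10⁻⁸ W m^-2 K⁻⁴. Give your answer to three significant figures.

1.32 K

Irradiance scales as 1/d², so S = 1365 W m^-2 × (1/8.95)² = 17.04 W m^-2.
Before: T₁ = [17.04·0.61/(4σ)]^(1/4) = 82.28 K.
With α = 0.35, T₂ = 83.60 K.
ΔT = T₂ − T₁ = 1.317 K.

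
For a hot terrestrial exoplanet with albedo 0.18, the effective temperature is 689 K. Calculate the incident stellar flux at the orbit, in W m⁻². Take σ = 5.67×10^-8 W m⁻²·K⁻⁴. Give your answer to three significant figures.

62300 W m⁻²

From S(1−α)/4 = σT⁴: S = 4σT⁴/(1−α).
σT⁴ = 5.67×10⁻⁸·(689)⁴ = 12780 W m⁻².
S = 4·12780/0.82 = 62330 W m⁻².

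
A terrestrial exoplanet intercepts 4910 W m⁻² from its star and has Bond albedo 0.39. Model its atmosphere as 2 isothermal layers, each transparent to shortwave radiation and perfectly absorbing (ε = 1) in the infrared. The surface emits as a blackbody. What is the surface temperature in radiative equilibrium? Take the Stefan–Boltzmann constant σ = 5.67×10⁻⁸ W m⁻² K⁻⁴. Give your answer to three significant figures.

The effective emission temperature is T_e = [S(1−α)/(4σ)]^¼ = 339.0 K.
Layer-by-layer balance gives σT_s⁴ = (N+1)σT_e⁴, so T_s = 3^¼·339.0 = 446.1 K.

446 kelvin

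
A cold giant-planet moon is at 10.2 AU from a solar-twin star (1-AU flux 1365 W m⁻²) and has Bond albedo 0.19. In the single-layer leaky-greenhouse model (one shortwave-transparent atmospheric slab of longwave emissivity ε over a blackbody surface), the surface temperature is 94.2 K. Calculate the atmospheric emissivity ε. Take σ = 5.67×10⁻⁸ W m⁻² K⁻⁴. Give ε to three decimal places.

0.810

By the inverse-square law, S = 1365/10.2² = 13.12 W m⁻².
First, T_e = [13.12·(1−0.19)/(4σ)]^(1/4) = 82.74 K.
Since (2−ε)/2 = (T_e/T_s)⁴ = 0.5951, ε = 0.8099.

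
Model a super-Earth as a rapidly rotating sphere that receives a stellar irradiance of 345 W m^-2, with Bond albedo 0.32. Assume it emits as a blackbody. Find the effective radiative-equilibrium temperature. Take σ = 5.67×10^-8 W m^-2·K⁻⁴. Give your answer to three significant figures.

179 kelvin

Averaging over the sphere, the absorbed flux is S(1−α)/4 = 58.65 W m^-2.
In equilibrium σT⁴ equals this, so T = 179.3 K.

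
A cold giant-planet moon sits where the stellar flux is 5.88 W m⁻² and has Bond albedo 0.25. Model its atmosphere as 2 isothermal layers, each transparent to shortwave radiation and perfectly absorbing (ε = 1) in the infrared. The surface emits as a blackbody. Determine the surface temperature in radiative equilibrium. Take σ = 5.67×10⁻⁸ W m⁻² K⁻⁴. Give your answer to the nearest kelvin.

The effective emission temperature is T_e = [S(1−α)/(4σ)]^¼ = 66.40 K.
For an N-layer opaque stack, T_s⁴ = (N+1)T_e⁴, hence T_s = (3)^(1/4)×66.40 K = 87.39 K.

87 K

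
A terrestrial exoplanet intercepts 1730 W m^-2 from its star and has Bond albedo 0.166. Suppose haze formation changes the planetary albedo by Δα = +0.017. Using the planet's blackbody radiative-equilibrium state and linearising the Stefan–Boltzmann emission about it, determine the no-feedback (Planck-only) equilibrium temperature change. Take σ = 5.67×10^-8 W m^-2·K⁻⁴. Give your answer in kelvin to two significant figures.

-1.4 kelvin

The baseline emission temperature is T_e = 282.4 K.
ΔF = −(S/4)Δα = −(1730/4)×(+0.017) = -7.353 W m^-2.
Linearising σT⁴ gives d(σT⁴)/dT = 4σT_e³ = 5.109 W m^-2 per K.
ΔT₀ = ΔF/λ_P = -7.353/5.109 = -1.44 K.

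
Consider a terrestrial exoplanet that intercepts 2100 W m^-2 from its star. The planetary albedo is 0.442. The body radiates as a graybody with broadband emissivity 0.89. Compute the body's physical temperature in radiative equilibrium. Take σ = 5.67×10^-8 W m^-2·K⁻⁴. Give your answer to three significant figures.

Absorbed flux (global mean): S(1−α)/4 = 2100·0.558/4 = 293.0 W m^-2.
Equating to εσT⁴ with ε = 0.89: T = (293.0/0.89σ)^(1/4) = 276.0 K.

276 K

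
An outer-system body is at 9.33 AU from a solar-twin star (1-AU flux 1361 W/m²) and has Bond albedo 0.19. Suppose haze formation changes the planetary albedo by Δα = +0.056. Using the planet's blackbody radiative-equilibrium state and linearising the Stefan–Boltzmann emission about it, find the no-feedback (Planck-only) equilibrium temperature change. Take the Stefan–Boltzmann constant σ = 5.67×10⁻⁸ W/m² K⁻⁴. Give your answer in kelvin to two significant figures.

-1.5 K

By the inverse-square law, S = 1361/9.33² = 15.63 W/m².
Reference equilibrium: T_e = [S(1−α)/(4σ)]^(1/4) = 86.44 K.
ΔF = −(S/4)Δα = −(15.63/4)×(+0.056) = -0.2189 W/m².
Planck response: λ_P = 4σT_e³ = 4·5.67×10⁻⁸·(86.44)³ = 0.1465 W/m²/K.
So ΔT₀ = -0.2189/0.1465 = -1.49 K.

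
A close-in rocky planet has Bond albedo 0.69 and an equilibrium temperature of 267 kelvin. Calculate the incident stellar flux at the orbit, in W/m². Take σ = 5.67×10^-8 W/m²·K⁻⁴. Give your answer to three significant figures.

From S(1−α)/4 = σT⁴: S = 4σT⁴/(1−α).
σT⁴ = 5.67×10⁻⁸·(267)⁴ = 288.2 W/m².
S = 4·288.2/0.31 = 3718 W/m².

3720 W/m²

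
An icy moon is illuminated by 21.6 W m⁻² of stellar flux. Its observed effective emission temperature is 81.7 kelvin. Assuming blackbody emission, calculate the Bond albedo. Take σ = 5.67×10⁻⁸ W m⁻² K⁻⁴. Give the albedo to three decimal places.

Rearranging the radiative balance, α = 1 − 4σT⁴/S.
σT⁴ = 2.526 W m⁻², so 4σT⁴ = 10.10 W m⁻².
1−α = 10.10/21.60 = 0.4678, so α = 0.5322.

0.532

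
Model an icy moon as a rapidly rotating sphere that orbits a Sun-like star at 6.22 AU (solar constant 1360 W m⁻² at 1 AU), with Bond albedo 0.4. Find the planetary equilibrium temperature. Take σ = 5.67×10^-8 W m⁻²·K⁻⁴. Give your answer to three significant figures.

98.2 K

By the inverse-square law, S = 1360/6.22² = 35.15 W m⁻².
Absorbed flux (global mean): S(1−α)/4 = 35.15·0.6/4 = 5.273 W m⁻².
In equilibrium σT⁴ equals this, so T = 98.20 K.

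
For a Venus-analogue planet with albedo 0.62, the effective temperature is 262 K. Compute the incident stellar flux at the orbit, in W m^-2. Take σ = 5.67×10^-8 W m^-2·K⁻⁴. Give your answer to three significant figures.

Invert the energy balance for S: S = 4σT⁴/(1−α).
The emitted flux is σT⁴ = 267.2 W m^-2.
S = 4·267.2/0.38 = 2812 W m^-2.

2810 W m^-2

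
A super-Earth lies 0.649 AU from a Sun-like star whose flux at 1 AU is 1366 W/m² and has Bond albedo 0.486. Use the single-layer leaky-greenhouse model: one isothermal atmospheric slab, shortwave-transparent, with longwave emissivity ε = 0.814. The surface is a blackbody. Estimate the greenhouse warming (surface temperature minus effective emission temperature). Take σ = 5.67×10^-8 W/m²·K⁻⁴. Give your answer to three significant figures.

40.9 K

Irradiance scales as 1/d², so S = 1366 W/m² × (1/0.649)² = 3243 W/m².
At the top of the atmosphere, σT_e⁴ = S(1−α)/4 = 416.7 W/m², giving T_e = 292.8 K.
For a single slab of emissivity ε, T_s⁴ = 2T_e⁴/(2−ε); thus T_s = 292.8·(1.686)^(1/4) = 333.7 K.
The atmosphere warms the surface by 40.86 K.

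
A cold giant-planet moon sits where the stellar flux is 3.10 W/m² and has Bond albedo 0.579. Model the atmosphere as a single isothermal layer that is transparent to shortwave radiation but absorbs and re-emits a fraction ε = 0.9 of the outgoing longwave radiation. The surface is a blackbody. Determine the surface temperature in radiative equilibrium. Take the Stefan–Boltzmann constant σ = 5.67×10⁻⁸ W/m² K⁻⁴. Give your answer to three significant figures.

At the top of the atmosphere, σT_e⁴ = S(1−α)/4 = 0.3263 W/m², giving T_e = 48.98 K.
Surface balance with a leaky layer gives σT_s⁴ = σT_e⁴·2/(2−ε), so T_s = T_e·[2/(2−0.9)]^(1/4) = 56.87 K.

56.9 kelvin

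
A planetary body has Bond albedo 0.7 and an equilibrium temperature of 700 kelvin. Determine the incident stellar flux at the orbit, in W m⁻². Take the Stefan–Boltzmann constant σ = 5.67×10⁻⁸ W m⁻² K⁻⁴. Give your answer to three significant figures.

1.82×10^5 W m⁻²

From S(1−α)/4 = σT⁴: S = 4σT⁴/(1−α).
The emitted flux is σT⁴ = 13610 W m⁻².
So S = 4×13610/(1−0.7) = 1.815×10^5 W m⁻².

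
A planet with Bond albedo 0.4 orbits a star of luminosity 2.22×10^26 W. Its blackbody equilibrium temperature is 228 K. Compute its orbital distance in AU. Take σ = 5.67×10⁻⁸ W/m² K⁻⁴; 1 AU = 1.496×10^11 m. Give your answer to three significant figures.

0.879 AU

Required flux: S = 4σT⁴/(1−α) = 1021 W/m².
S = L/(4πd²) → d = √(L/4πS) = √(2.22×10^26/(4π·1021)) = 1.315×10^11 m = 0.8791 AU.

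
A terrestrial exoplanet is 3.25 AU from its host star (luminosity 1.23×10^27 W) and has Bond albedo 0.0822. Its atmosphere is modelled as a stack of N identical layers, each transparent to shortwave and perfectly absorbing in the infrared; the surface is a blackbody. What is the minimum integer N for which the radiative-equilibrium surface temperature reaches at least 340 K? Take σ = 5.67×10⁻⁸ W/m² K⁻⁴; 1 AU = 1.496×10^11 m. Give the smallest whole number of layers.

7

d = 3.25 × 1.496×10^11 m = 4.862×10^11 m.
S = L/(4πd²) = 414.1 W/m².
Top-of-atmosphere balance: σT_e⁴ = S(1−α)/4 = 95.01 W/m² → T_e = 202.3 K.
T_s = (N+1)^(1/4)·T_e ≥ 340 K requires N+1 ≥ (T_s/T_e)⁴ = (340/202.3)⁴ = 7.975.
Rounding up, N = 7.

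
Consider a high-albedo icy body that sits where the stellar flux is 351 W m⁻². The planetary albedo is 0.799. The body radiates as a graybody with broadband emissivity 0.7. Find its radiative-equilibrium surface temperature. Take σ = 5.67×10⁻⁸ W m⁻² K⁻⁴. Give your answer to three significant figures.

145 kelvin

Absorbed flux (global mean): S(1−α)/4 = 351.0·0.201/4 = 17.64 W m⁻².
Radiative balance εσT⁴ = 17.64 gives T = [17.64/(0.7·σ)]^(1/4) = 145.2 K.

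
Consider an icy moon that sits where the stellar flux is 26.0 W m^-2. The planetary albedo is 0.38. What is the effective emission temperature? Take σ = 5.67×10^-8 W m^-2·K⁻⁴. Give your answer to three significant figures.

The planet absorbs (1−α)S over its disc πR² and re-emits over 4πR², so the mean absorbed flux is (1−0.38)·26.00/4 = 4.030 W m^-2.
Set σT⁴ = 4.030 → T = (4.030/σ)^(1/4) = 91.82 K.

91.8 K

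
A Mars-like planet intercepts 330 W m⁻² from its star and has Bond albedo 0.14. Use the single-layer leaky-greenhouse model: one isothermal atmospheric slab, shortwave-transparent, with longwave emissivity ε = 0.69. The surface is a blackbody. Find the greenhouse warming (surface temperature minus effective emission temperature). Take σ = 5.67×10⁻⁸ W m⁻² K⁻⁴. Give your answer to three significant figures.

21.0 K

The planet radiates to space at T_e = [S(1−α)/(4σ)]^(1/4) = 188.1 K.
Surface balance with a leaky layer gives σT_s⁴ = σT_e⁴·2/(2−ε), so T_s = T_e·[2/(2−0.69)]^(1/4) = 209.1 K.
Greenhouse warming: T_s − T_e = 20.99 K.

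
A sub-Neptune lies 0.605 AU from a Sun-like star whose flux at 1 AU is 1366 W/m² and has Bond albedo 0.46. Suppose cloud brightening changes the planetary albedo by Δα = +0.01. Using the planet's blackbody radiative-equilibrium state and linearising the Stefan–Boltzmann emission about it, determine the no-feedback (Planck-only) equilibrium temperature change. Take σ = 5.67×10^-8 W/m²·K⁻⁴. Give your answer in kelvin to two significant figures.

Irradiance scales as 1/d², so S = 1366 W/m² × (1/0.605)² = 3732 W/m².
The baseline emission temperature is T_e = 307.0 K.
The change in absorbed flux is Δ[S(1−α)/4] = −SΔα/4 = -9.330 W/m².
Planck response: λ_P = 4σT_e³ = 4·5.67×10⁻⁸·(307.0)³ = 6.564 W/m²/K.
So ΔT₀ = -9.330/6.564 = -1.42 K.

-1.4 kelvin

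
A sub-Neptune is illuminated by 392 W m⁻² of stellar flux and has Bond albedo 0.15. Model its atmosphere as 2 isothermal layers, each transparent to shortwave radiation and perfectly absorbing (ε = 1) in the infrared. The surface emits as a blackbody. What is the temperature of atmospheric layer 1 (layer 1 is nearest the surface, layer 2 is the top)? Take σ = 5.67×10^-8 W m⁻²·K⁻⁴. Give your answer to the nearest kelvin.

The effective emission temperature is T_e = [S(1−α)/(4σ)]^¼ = 195.8 K.
Each opaque layer satisfies 2T_j⁴ = T_{j−1}⁴ + T_{j+1}⁴, giving T_k⁴ = (N+1−k)T_e⁴.
With k = 1: T_1 = (2+1−1)^¼·195.8 K = 232.8 K.

233 K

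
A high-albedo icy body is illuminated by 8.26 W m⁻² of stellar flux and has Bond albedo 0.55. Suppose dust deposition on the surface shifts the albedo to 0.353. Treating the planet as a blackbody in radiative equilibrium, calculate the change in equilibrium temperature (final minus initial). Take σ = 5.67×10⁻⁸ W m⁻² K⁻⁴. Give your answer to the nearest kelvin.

6 K

Before: T₁ = [8.260·0.45/(4σ)]^(1/4) = 63.63 K.
Final:   T₂ = [S(1−0.353)/(4σ)]^(1/4) = 69.67 K.
Change: 69.67 − 63.63 = 6.046 K.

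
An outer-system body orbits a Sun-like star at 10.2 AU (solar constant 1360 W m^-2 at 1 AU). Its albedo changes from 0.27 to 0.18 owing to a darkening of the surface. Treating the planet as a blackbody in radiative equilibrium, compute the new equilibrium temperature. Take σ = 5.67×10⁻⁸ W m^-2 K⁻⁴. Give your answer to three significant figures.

82.9 K

Flux at the orbit: S = 1360/(10.2)² = 13.07 W m^-2.
With the new albedo, S(1−α₂)/4 = 2.680 W m^-2, so T₂ = 82.91 K.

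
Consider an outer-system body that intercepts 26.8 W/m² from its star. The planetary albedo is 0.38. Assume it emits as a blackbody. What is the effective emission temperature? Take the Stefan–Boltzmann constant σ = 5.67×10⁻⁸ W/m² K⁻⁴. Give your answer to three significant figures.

Absorbed flux (global mean): S(1−α)/4 = 26.80·0.62/4 = 4.154 W/m².
Balancing against σT⁴: T = (4.154/5.67×10⁻⁸)^(1/4) = 92.52 K.

92.5 K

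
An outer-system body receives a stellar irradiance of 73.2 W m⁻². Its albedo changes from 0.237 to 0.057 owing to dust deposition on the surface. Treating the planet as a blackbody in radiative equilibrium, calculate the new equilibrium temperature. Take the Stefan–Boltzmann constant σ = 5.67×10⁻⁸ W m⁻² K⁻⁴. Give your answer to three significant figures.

T₂ = [S(1−α₂)/(4σ)]^(1/4) = [73.20·0.943/(4σ)]^(1/4) = 132.1 K.

132 K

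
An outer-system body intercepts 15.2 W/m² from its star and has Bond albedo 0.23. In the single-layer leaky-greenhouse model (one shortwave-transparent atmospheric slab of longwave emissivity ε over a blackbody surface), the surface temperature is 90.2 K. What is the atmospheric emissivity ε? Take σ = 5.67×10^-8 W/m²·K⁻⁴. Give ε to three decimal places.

First, T_e = [15.20·(1−0.23)/(4σ)]^(1/4) = 84.76 K.
T_s⁴ = T_e⁴·2/(2−ε) → ε = 2 − 2(T_e/T_s)⁴ = 2 − 2·(84.76/90.2)⁴ = 0.4408.

0.441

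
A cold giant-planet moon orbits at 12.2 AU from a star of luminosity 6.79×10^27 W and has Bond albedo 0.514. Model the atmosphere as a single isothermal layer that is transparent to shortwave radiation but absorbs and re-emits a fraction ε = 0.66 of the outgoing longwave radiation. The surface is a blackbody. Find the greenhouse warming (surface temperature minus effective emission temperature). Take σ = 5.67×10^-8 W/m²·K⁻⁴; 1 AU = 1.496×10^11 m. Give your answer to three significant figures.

Orbital distance: d = 12.2 AU = 1.825×10^12 m.
Flux at the orbit: S = L/(4πd²) = 6.79×10^27/(4π·(1.83×10^12)²) = 162.2 W/m².
At the top of the atmosphere, σT_e⁴ = S(1−α)/4 = 19.71 W/m², giving T_e = 136.5 K.
Surface balance with a leaky layer gives σT_s⁴ = σT_e⁴·2/(2−ε), so T_s = T_e·[2/(2−0.66)]^(1/4) = 150.9 K.
Greenhouse warming: T_s − T_e = 14.38 K.

14.4 K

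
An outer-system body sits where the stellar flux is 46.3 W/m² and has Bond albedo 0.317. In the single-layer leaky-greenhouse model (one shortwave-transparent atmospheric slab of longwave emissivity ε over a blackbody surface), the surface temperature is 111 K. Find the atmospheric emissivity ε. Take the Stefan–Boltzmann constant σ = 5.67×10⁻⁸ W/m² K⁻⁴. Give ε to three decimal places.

Effective temperature: T_e = [S(1−α)/(4σ)]^(1/4) = 108.7 K.
Since (2−ε)/2 = (T_e/T_s)⁴ = 0.9185, ε = 0.1631.

0.163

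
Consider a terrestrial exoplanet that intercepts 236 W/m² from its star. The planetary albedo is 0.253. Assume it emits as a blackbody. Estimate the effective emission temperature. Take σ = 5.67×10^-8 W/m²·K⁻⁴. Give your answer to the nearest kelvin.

167 K

Averaging over the sphere, the absorbed flux is S(1−α)/4 = 44.07 W/m².
In equilibrium σT⁴ equals this, so T = 167.0 K.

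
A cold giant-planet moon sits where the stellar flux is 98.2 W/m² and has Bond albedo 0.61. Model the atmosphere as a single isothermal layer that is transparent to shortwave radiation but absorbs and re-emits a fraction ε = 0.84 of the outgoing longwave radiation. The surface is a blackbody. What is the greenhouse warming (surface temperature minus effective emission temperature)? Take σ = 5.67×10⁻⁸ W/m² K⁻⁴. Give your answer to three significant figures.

At the top of the atmosphere, σT_e⁴ = S(1−α)/4 = 9.575 W/m², giving T_e = 114.0 K.
For a single slab of emissivity ε, T_s⁴ = 2T_e⁴/(2−ε); thus T_s = 114.0·(1.724)^(1/4) = 130.6 K.
Greenhouse warming: T_s − T_e = 16.63 K.

16.6 kelvin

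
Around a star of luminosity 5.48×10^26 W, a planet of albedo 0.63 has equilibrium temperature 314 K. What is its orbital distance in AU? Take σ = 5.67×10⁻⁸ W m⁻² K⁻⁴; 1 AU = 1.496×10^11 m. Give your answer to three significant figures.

Required flux: S = 4σT⁴/(1−α) = 5959 W m⁻².
Then d = [L/(4πS)]^(1/2) = 8.555×10^10 m, i.e. 0.5718 AU.

0.572 AU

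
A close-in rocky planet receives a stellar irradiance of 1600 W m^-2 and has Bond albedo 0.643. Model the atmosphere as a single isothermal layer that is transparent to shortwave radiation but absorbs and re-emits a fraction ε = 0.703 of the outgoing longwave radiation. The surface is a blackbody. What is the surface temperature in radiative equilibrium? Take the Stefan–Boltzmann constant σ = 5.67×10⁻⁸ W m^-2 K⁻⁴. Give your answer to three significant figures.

250 kelvin

Effective emission temperature (TOA balance): σT_e⁴ = S(1−α)/4 = 142.8 W m^-2 → T_e = 224.0 K.
For a single slab of emissivity ε, T_s⁴ = 2T_e⁴/(2−ε); thus T_s = 224.0·(1.542)^(1/4) = 249.6 K.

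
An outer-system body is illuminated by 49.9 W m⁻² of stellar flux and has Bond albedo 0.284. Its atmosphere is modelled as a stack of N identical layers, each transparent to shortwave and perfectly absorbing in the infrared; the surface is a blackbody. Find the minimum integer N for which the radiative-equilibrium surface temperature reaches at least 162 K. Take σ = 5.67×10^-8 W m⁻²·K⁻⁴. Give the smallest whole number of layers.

4

Top-of-atmosphere balance: σT_e⁴ = S(1−α)/4 = 8.932 W m⁻² → T_e = 112.0 K.
T_s = (N+1)^(1/4)·T_e ≥ 162 K requires N+1 ≥ (T_s/T_e)⁴ = (162/112.0)⁴ = 4.372.
The minimum whole number is N = 4.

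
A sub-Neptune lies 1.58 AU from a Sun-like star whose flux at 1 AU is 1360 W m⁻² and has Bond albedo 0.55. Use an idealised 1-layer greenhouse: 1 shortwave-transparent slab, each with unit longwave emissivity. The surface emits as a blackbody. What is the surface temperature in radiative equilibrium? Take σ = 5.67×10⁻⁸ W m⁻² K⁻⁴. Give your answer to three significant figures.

216 kelvin

Flux at the orbit: S = 1360/(1.58)² = 544.8 W m⁻².
OLR = S(1−α)/4 = 61.29 W m⁻²; the top layer radiates at T_e = 181.3 K.
With N = 1 opaque layers, T_s = (N+1)^(1/4)·T_e = 2^(1/4)·181.3 = 215.6 K.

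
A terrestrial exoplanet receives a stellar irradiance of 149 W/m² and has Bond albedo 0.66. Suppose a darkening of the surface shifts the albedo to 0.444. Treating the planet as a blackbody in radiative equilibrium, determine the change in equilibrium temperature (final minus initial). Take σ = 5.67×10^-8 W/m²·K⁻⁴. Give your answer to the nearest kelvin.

16 K

Before: T₁ = [149.0·0.34/(4σ)]^(1/4) = 122.3 K.
After:  T₂ = [149.0·0.556/(4σ)]^(1/4) = 138.2 K.
Change: 138.2 − 122.3 = 15.99 K.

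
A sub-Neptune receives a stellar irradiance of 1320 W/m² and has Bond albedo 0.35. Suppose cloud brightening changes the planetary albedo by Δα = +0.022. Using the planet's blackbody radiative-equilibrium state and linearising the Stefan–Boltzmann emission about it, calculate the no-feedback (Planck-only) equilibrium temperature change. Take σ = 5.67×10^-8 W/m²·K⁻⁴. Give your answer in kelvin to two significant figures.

Reference equilibrium: T_e = [S(1−α)/(4σ)]^(1/4) = 248.0 K.
ΔF = −(S/4)Δα = −(1320/4)×(+0.022) = -7.260 W/m².
Linearising σT⁴ gives d(σT⁴)/dT = 4σT_e³ = 3.460 W/m² per K.
Hence the no-feedback warming is ΔF/(4σT_e³) = -2.10 K.

-2.1 kelvin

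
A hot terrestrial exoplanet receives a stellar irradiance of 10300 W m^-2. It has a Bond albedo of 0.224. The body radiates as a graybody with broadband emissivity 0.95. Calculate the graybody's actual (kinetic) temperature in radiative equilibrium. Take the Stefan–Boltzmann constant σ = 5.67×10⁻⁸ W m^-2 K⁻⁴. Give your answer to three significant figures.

The planet absorbs (1−α)S over its disc πR² and re-emits over 4πR², so the mean absorbed flux is (1−0.224)·10300/4 = 1998 W m^-2.
Equating to εσT⁴ with ε = 0.95: T = (1998/0.95σ)^(1/4) = 438.9 K.

439 K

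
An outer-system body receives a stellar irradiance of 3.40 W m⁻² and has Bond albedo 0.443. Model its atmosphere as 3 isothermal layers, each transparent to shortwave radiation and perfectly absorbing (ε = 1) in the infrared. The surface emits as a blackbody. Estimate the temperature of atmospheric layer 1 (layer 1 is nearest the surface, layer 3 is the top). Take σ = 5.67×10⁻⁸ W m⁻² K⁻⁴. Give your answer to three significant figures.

The effective emission temperature is T_e = [S(1−α)/(4σ)]^¼ = 53.76 K.
Each opaque layer satisfies 2T_j⁴ = T_{j−1}⁴ + T_{j+1}⁴, giving T_k⁴ = (N+1−k)T_e⁴.
T_1 = (3)^(1/4)·53.76 = 70.75 K.

70.7 K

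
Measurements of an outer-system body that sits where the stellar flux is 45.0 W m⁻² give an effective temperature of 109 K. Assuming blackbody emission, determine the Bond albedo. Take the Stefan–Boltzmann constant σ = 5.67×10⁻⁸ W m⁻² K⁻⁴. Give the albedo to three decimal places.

0.289

Energy balance: S(1−α)/4 = σT⁴, so 1−α = 4σT⁴/S.
σT⁴ = 8.004 W m⁻², so 4σT⁴ = 32.01 W m⁻².
1−α = 32.01/45.00 = 0.7114, so α = 0.2886.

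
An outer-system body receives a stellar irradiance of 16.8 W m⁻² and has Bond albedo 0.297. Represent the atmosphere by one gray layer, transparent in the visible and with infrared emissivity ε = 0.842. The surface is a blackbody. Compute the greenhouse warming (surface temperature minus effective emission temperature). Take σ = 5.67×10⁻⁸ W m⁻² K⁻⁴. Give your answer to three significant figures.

At the top of the atmosphere, σT_e⁴ = S(1−α)/4 = 2.953 W m⁻², giving T_e = 84.95 K.
The surface balance (absorbed SW + ε·downward IR = σT_s⁴) with T_a⁴ = T_s⁴/2 reduces to T_s = T_e·[2/(2−ε)]^¼ = 97.38 K.
The atmosphere warms the surface by 12.44 K.

12.4 K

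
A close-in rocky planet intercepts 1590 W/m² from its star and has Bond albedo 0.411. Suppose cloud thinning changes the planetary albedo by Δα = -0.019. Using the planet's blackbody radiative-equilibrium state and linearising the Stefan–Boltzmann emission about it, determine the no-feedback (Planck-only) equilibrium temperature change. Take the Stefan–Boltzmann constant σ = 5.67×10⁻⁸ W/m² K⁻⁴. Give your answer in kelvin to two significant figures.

The baseline emission temperature is T_e = 253.5 K.
TOA radiative forcing: ΔF = −S·Δα/4 = −1590·(-0.019)/4 = 7.553 W/m².
Linearising σT⁴ gives d(σT⁴)/dT = 4σT_e³ = 3.694 W/m² per K.
ΔT₀ = ΔF/λ_P = 7.553/3.694 = 2.04 K.

2.0 K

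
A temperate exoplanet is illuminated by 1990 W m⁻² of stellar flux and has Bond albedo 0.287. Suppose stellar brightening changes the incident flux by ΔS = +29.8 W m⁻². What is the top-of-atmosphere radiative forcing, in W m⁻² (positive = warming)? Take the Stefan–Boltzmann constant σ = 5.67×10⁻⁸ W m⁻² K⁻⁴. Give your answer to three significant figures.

5.31 W m⁻²

TOA radiative forcing: ΔF = (1−α)ΔS/4 = 0.713·(+29.8)/4 = 5.312 W m⁻².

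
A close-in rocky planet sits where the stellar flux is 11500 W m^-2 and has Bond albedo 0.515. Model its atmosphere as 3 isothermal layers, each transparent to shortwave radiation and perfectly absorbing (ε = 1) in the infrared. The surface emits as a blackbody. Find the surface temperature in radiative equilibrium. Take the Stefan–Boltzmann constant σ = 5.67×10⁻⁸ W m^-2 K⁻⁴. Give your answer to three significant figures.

OLR = S(1−α)/4 = 1394 W m^-2; the top layer radiates at T_e = 396.0 K.
For an N-layer opaque stack, T_s⁴ = (N+1)T_e⁴, hence T_s = (4)^(1/4)×396.0 K = 560.0 K.

560 K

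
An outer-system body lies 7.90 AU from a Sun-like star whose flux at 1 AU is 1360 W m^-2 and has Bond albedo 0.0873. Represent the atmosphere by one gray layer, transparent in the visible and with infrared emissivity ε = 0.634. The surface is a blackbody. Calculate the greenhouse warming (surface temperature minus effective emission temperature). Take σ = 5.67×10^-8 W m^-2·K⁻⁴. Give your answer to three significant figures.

9.68 kelvin

By the inverse-square law, S = 1360/7.90² = 21.79 W m^-2.
The planet radiates to space at T_e = [S(1−α)/(4σ)]^(1/4) = 96.77 K.
For a single slab of emissivity ε, T_s⁴ = 2T_e⁴/(2−ε); thus T_s = 96.77·(1.464)^(1/4) = 106.4 K.
T_s − T_e = 106.4 − 96.77 = 9.678 K.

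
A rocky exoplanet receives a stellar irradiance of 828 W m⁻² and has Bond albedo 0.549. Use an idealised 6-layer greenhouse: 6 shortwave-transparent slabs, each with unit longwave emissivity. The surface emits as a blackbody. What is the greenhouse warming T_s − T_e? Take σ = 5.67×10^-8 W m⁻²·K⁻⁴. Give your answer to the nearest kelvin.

Top-of-atmosphere balance: σT_e⁴ = S(1−α)/4 = 93.36 W m⁻² → T_e = 201.4 K.
T_s = (N+1)^(1/4)·T_e = 327.7 K.
So the greenhouse effect raises the surface by 327.7 − 201.4 = 126.2 K.

126 K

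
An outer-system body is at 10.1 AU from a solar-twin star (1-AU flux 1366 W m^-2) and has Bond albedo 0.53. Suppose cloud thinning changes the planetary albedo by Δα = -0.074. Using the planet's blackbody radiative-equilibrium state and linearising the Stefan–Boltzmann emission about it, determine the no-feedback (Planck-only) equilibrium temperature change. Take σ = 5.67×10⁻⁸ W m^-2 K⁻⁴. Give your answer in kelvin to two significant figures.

By the inverse-square law, S = 1366/10.1² = 13.39 W m^-2.
The baseline emission temperature is T_e = 72.58 K.
The change in absorbed flux is Δ[S(1−α)/4] = −SΔα/4 = 0.2477 W m^-2.
Linearising σT⁴ gives d(σT⁴)/dT = 4σT_e³ = 0.08671 W m^-2 per K.
So ΔT₀ = 0.2477/0.08671 = 2.86 K.

2.9 K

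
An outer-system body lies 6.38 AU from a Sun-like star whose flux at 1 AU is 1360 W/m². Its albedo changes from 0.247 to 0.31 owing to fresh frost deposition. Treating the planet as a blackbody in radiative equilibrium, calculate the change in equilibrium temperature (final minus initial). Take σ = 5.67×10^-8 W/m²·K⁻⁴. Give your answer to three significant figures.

By the inverse-square law, S = 1360/6.38² = 33.41 W/m².
With α = 0.247, T₁ = 102.6 K.
After:  T₂ = [33.41·0.69/(4σ)]^(1/4) = 100.4 K.
Change: 100.4 − 102.6 = -2.217 K.

-2.22 kelvin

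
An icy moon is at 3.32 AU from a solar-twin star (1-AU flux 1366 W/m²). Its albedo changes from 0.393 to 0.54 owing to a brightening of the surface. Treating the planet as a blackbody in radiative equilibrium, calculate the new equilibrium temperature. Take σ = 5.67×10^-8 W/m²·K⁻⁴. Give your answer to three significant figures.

126 K

Irradiance scales as 1/d², so S = 1366 W/m² × (1/3.32)² = 123.9 W/m².
With the new albedo, S(1−α₂)/4 = 14.25 W/m², so T₂ = 125.9 K.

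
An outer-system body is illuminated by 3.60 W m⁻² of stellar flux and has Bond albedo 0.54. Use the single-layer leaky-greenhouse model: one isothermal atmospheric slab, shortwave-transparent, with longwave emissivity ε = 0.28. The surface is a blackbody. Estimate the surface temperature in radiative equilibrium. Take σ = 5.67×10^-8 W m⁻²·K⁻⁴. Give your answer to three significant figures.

Effective emission temperature (TOA balance): σT_e⁴ = S(1−α)/4 = 0.4140 W m⁻² → T_e = 51.98 K.
The surface balance (absorbed SW + ε·downward IR = σT_s⁴) with T_a⁴ = T_s⁴/2 reduces to T_s = T_e·[2/(2−ε)]^¼ = 53.98 K.

54.0 K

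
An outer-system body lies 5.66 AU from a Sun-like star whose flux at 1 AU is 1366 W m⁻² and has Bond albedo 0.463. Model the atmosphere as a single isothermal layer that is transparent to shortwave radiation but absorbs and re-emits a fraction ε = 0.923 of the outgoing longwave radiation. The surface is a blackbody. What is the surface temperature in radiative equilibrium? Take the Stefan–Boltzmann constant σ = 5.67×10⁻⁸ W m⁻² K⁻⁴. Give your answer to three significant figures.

Flux at the orbit: S = 1366/(5.66)² = 42.64 W m⁻².
At the top of the atmosphere, σT_e⁴ = S(1−α)/4 = 5.724 W m⁻², giving T_e = 100.2 K.
Surface balance with a leaky layer gives σT_s⁴ = σT_e⁴·2/(2−ε), so T_s = T_e·[2/(2−0.923)]^(1/4) = 117.0 K.

117 K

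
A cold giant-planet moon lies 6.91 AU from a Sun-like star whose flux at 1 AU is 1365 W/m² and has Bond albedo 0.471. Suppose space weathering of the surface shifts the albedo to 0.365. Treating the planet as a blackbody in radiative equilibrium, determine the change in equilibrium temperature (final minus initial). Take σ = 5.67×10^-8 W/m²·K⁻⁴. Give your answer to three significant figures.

Irradiance scales as 1/d², so S = 1365 W/m² × (1/6.91)² = 28.59 W/m².
With α = 0.471, T₁ = 90.36 K.
With α = 0.365, T₂ = 94.59 K.
Change: 94.59 − 90.36 = 4.222 K.

4.22 K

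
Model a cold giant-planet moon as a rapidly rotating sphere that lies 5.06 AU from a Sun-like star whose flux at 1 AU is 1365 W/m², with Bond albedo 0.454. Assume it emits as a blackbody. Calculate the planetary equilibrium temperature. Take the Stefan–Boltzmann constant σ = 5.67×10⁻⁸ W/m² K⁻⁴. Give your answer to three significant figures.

Irradiance scales as 1/d², so S = 1365 W/m² × (1/5.06)² = 53.31 W/m².
Averaging over the sphere, the absorbed flux is S(1−α)/4 = 7.277 W/m².
Set σT⁴ = 7.277 → T = (7.277/σ)^(1/4) = 106.4 K.

106 K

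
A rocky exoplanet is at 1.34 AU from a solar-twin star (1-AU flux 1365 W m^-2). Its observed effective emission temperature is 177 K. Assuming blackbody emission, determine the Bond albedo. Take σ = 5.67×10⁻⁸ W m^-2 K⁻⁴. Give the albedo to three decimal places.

Irradiance scales as 1/d², so S = 1365 W m^-2 × (1/1.34)² = 760.2 W m^-2.
Rearranging the radiative balance, α = 1 − 4σT⁴/S.
σT⁴ = 55.65 W m^-2, so 4σT⁴ = 222.6 W m^-2.
Hence α = 1 − 222.6/760.2 = 0.7072.

0.707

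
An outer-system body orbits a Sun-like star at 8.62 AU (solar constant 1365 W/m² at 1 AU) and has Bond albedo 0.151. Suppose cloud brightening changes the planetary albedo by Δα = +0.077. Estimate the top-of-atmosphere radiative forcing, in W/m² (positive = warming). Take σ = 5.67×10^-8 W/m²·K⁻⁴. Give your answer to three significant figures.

-0.354 W/m²

Flux at the orbit: S = 1365/(8.62)² = 18.37 W/m².
The change in absorbed flux is Δ[S(1−α)/4] = −SΔα/4 = -0.3536 W/m².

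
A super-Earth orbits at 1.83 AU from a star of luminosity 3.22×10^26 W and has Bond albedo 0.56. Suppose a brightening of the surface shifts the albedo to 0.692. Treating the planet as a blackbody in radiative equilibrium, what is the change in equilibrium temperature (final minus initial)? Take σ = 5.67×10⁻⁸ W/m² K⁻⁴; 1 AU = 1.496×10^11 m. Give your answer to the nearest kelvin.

Orbital distance: d = 1.83 AU = 2.738×10^11 m.
S = L/(4πd²) = 341.9 W/m².
Initial: T₁ = [S(1−0.56)/(4σ)]^(1/4) = 160.5 K.
Final:   T₂ = [S(1−0.692)/(4σ)]^(1/4) = 146.8 K.
Change: 146.8 − 160.5 = -13.69 K.

-14 K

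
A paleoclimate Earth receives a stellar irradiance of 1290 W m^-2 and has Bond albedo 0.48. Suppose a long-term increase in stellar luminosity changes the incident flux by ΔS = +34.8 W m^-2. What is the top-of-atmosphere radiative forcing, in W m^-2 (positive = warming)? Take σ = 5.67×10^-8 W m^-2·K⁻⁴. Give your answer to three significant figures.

ΔF = Δ[S(1−α)]/4 = (1−0.48)·+34.8/4 = 4.524 W m^-2.

4.52 W m^-2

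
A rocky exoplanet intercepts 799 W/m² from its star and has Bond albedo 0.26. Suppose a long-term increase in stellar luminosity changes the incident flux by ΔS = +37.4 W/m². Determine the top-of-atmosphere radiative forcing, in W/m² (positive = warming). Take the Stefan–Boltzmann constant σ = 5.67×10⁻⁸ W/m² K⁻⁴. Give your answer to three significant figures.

6.92 W/m²

Only a fraction (1−α) is absorbed and it's spread over 4πR², so ΔF = (1−α)ΔS/4 = 6.919 W/m².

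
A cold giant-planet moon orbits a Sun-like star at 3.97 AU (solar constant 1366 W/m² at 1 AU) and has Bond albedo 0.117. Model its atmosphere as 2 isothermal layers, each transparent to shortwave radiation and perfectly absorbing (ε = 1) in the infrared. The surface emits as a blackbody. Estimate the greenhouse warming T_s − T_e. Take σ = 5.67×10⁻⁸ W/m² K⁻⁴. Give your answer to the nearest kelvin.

43 K

Flux at the orbit: S = 1366/(3.97)² = 86.67 W/m².
Top-of-atmosphere balance: σT_e⁴ = S(1−α)/4 = 19.13 W/m² → T_e = 135.5 K.
T_s = (N+1)^(1/4)·T_e = 178.4 K.
Warming: T_s − T_e = 42.84 K.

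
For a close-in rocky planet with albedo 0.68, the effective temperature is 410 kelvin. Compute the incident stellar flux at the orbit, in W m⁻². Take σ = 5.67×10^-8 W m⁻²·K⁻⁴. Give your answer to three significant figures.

Invert the energy balance for S: S = 4σT⁴/(1−α).
σT⁴ = 5.67×10⁻⁸·(410)⁴ = 1602 W m⁻².
S = 4·1602/0.32 = 20030 W m⁻².

20000 W m⁻²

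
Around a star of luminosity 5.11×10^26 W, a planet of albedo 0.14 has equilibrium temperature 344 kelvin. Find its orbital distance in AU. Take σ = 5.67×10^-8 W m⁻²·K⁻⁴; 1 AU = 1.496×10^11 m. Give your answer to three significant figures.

0.701 AU

Energy balance gives S = 4σT⁴/(1−α) = 3693 W m⁻².
S = L/(4πd²) → d = √(L/4πS) = √(5.11×10^26/(4π·3693)) = 1.049×10^11 m = 0.7014 AU.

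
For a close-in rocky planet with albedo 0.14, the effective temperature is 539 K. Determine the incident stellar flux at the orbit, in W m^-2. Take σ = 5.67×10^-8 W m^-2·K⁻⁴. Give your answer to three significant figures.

Invert the energy balance for S: S = 4σT⁴/(1−α).
The emitted flux is σT⁴ = 4786 W m^-2.
S = 4·4786/0.86 = 22260 W m^-2.

22300 W m^-2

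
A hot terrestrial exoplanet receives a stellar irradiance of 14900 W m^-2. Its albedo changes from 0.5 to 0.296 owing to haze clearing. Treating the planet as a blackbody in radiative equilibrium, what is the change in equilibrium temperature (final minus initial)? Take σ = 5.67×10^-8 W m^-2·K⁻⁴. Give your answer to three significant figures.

38.0 kelvin

Initial: T₁ = [S(1−0.5)/(4σ)]^(1/4) = 425.7 K.
With α = 0.296, T₂ = 463.7 K.
Change: 463.7 − 425.7 = 38.02 K.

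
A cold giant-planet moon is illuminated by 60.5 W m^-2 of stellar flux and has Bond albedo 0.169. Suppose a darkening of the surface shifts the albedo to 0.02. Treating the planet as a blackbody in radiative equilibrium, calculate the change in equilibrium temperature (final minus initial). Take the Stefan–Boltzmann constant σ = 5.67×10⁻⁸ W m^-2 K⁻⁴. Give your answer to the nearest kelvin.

5 kelvin

With α = 0.169, T₁ = 122.0 K.
With α = 0.02, T₂ = 127.2 K.
Change: 127.2 − 122.0 = 5.136 K.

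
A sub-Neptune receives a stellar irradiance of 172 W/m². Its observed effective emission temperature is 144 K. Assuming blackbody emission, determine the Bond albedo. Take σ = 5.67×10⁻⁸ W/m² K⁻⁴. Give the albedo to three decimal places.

0.433

Rearranging the radiative balance, α = 1 − 4σT⁴/S.
4σT⁴ = 4·5.67×10⁻⁸·(144)⁴ = 97.52 W/m².
Hence α = 1 − 97.52/172.0 = 0.4330.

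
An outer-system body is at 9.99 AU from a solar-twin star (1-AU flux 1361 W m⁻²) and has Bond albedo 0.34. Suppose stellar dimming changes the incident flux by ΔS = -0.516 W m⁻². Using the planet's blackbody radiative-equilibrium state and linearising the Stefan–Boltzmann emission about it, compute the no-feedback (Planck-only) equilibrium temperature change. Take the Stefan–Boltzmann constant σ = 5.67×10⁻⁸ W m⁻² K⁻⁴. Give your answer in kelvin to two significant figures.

Irradiance scales as 1/d², so S = 1361 W m⁻² × (1/9.99)² = 13.64 W m⁻².
The baseline emission temperature is T_e = 79.37 K.
TOA radiative forcing: ΔF = (1−α)ΔS/4 = 0.66·(-0.516)/4 = -0.08514 W m⁻².
Linearising σT⁴ gives d(σT⁴)/dT = 4σT_e³ = 0.1134 W m⁻² per K.
Hence the no-feedback warming is ΔF/(4σT_e³) = -0.751 K.

-0.75 K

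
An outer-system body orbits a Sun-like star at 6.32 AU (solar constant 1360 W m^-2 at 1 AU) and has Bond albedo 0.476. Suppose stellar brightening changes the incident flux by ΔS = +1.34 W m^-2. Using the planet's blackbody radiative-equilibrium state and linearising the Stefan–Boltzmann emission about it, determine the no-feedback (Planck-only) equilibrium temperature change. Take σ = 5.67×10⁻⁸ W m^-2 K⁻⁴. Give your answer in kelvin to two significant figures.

0.93 K

Irradiance scales as 1/d², so S = 1360 W m^-2 × (1/6.32)² = 34.05 W m^-2.
Unperturbed T_e = [34.05·(1−0.476)/(4σ)]^¼ = 94.18 K.
TOA radiative forcing: ΔF = (1−α)ΔS/4 = 0.524·(+1.34)/4 = 0.1755 W m^-2.
Planck response: λ_P = 4σT_e³ = 4·5.67×10⁻⁸·(94.18)³ = 0.1894 W m^-2/K.
So ΔT₀ = 0.1755/0.1894 = 0.927 K.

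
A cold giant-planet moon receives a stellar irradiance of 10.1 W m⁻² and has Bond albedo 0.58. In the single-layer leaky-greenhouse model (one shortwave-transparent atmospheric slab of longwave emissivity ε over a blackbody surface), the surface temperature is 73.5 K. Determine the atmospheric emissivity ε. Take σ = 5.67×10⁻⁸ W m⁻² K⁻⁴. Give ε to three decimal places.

Effective temperature: T_e = [S(1−α)/(4σ)]^(1/4) = 65.76 K.
Inverting T_s⁴ = 2T_e⁴/(2−ε): (T_e/T_s)⁴ = 0.6409, so ε = 2(1 − 0.6409) = 0.7182.

0.718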